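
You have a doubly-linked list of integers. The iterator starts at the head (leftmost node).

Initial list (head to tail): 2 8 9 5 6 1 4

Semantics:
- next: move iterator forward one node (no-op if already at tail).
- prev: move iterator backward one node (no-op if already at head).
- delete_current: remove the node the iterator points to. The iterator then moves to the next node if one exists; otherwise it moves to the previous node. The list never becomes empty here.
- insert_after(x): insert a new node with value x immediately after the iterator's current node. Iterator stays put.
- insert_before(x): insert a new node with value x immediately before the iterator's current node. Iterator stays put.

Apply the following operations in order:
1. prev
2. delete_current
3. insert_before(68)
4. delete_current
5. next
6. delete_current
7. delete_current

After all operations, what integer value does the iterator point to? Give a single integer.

After 1 (prev): list=[2, 8, 9, 5, 6, 1, 4] cursor@2
After 2 (delete_current): list=[8, 9, 5, 6, 1, 4] cursor@8
After 3 (insert_before(68)): list=[68, 8, 9, 5, 6, 1, 4] cursor@8
After 4 (delete_current): list=[68, 9, 5, 6, 1, 4] cursor@9
After 5 (next): list=[68, 9, 5, 6, 1, 4] cursor@5
After 6 (delete_current): list=[68, 9, 6, 1, 4] cursor@6
After 7 (delete_current): list=[68, 9, 1, 4] cursor@1

Answer: 1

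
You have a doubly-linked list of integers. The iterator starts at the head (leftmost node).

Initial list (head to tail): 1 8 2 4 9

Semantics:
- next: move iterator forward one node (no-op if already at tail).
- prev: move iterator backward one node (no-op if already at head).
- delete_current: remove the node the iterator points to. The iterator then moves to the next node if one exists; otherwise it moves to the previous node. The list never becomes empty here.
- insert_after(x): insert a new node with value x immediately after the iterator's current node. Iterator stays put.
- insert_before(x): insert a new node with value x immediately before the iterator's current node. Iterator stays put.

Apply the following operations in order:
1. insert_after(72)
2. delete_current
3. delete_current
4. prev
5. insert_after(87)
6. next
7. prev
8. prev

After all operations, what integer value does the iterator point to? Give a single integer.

After 1 (insert_after(72)): list=[1, 72, 8, 2, 4, 9] cursor@1
After 2 (delete_current): list=[72, 8, 2, 4, 9] cursor@72
After 3 (delete_current): list=[8, 2, 4, 9] cursor@8
After 4 (prev): list=[8, 2, 4, 9] cursor@8
After 5 (insert_after(87)): list=[8, 87, 2, 4, 9] cursor@8
After 6 (next): list=[8, 87, 2, 4, 9] cursor@87
After 7 (prev): list=[8, 87, 2, 4, 9] cursor@8
After 8 (prev): list=[8, 87, 2, 4, 9] cursor@8

Answer: 8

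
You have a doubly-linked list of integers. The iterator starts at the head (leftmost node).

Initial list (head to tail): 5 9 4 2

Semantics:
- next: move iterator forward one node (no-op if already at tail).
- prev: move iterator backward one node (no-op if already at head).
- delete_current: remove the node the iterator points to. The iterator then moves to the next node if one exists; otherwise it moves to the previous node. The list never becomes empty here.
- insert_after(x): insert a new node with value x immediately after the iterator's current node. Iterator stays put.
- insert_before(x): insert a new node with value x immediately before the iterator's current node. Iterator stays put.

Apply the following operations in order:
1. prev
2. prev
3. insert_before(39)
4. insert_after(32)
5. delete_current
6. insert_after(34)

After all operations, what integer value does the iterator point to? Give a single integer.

Answer: 32

Derivation:
After 1 (prev): list=[5, 9, 4, 2] cursor@5
After 2 (prev): list=[5, 9, 4, 2] cursor@5
After 3 (insert_before(39)): list=[39, 5, 9, 4, 2] cursor@5
After 4 (insert_after(32)): list=[39, 5, 32, 9, 4, 2] cursor@5
After 5 (delete_current): list=[39, 32, 9, 4, 2] cursor@32
After 6 (insert_after(34)): list=[39, 32, 34, 9, 4, 2] cursor@32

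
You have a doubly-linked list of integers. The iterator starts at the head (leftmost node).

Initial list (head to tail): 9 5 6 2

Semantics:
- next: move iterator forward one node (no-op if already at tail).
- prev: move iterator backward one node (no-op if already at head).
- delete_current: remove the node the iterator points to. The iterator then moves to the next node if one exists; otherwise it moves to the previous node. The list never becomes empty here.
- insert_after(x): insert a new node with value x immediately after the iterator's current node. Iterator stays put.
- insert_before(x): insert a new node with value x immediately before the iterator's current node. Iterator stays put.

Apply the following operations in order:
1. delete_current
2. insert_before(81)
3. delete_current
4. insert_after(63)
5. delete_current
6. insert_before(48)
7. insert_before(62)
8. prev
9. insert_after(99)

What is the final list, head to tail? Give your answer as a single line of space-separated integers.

Answer: 81 48 62 99 63 2

Derivation:
After 1 (delete_current): list=[5, 6, 2] cursor@5
After 2 (insert_before(81)): list=[81, 5, 6, 2] cursor@5
After 3 (delete_current): list=[81, 6, 2] cursor@6
After 4 (insert_after(63)): list=[81, 6, 63, 2] cursor@6
After 5 (delete_current): list=[81, 63, 2] cursor@63
After 6 (insert_before(48)): list=[81, 48, 63, 2] cursor@63
After 7 (insert_before(62)): list=[81, 48, 62, 63, 2] cursor@63
After 8 (prev): list=[81, 48, 62, 63, 2] cursor@62
After 9 (insert_after(99)): list=[81, 48, 62, 99, 63, 2] cursor@62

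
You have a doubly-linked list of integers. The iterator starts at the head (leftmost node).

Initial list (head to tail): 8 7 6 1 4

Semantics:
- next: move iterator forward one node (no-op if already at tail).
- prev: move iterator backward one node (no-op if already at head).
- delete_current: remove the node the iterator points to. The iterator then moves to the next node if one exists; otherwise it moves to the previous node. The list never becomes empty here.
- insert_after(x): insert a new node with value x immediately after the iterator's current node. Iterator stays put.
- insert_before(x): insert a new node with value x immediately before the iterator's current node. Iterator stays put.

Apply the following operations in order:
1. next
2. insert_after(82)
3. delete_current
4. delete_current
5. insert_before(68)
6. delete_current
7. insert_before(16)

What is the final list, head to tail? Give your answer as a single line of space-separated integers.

Answer: 8 68 16 1 4

Derivation:
After 1 (next): list=[8, 7, 6, 1, 4] cursor@7
After 2 (insert_after(82)): list=[8, 7, 82, 6, 1, 4] cursor@7
After 3 (delete_current): list=[8, 82, 6, 1, 4] cursor@82
After 4 (delete_current): list=[8, 6, 1, 4] cursor@6
After 5 (insert_before(68)): list=[8, 68, 6, 1, 4] cursor@6
After 6 (delete_current): list=[8, 68, 1, 4] cursor@1
After 7 (insert_before(16)): list=[8, 68, 16, 1, 4] cursor@1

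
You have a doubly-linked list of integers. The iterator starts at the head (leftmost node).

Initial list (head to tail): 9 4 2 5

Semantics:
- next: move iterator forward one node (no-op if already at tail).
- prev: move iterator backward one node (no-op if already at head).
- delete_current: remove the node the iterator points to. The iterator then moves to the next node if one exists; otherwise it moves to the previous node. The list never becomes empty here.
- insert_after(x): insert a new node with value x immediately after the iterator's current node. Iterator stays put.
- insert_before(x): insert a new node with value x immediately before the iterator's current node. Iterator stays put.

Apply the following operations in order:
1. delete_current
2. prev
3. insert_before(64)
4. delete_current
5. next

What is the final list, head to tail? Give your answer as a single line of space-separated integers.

After 1 (delete_current): list=[4, 2, 5] cursor@4
After 2 (prev): list=[4, 2, 5] cursor@4
After 3 (insert_before(64)): list=[64, 4, 2, 5] cursor@4
After 4 (delete_current): list=[64, 2, 5] cursor@2
After 5 (next): list=[64, 2, 5] cursor@5

Answer: 64 2 5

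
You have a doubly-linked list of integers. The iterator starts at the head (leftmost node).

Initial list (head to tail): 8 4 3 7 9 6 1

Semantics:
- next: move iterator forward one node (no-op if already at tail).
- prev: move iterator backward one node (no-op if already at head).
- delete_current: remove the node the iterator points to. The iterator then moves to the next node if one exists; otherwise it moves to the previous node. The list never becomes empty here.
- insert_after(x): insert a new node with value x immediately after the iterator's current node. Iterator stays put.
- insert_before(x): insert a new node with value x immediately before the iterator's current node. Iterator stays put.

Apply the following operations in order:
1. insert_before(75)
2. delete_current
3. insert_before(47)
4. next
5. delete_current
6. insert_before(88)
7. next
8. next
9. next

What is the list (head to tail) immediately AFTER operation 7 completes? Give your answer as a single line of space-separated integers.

Answer: 75 47 4 88 7 9 6 1

Derivation:
After 1 (insert_before(75)): list=[75, 8, 4, 3, 7, 9, 6, 1] cursor@8
After 2 (delete_current): list=[75, 4, 3, 7, 9, 6, 1] cursor@4
After 3 (insert_before(47)): list=[75, 47, 4, 3, 7, 9, 6, 1] cursor@4
After 4 (next): list=[75, 47, 4, 3, 7, 9, 6, 1] cursor@3
After 5 (delete_current): list=[75, 47, 4, 7, 9, 6, 1] cursor@7
After 6 (insert_before(88)): list=[75, 47, 4, 88, 7, 9, 6, 1] cursor@7
After 7 (next): list=[75, 47, 4, 88, 7, 9, 6, 1] cursor@9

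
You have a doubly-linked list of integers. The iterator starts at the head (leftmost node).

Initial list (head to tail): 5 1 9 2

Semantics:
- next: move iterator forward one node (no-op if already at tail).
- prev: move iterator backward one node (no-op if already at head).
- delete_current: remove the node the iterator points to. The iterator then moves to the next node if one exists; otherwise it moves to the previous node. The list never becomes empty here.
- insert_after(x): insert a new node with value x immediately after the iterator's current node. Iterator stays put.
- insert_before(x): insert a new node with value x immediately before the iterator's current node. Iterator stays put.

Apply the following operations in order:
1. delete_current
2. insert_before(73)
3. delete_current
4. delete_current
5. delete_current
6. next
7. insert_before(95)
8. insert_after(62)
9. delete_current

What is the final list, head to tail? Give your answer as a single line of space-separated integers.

After 1 (delete_current): list=[1, 9, 2] cursor@1
After 2 (insert_before(73)): list=[73, 1, 9, 2] cursor@1
After 3 (delete_current): list=[73, 9, 2] cursor@9
After 4 (delete_current): list=[73, 2] cursor@2
After 5 (delete_current): list=[73] cursor@73
After 6 (next): list=[73] cursor@73
After 7 (insert_before(95)): list=[95, 73] cursor@73
After 8 (insert_after(62)): list=[95, 73, 62] cursor@73
After 9 (delete_current): list=[95, 62] cursor@62

Answer: 95 62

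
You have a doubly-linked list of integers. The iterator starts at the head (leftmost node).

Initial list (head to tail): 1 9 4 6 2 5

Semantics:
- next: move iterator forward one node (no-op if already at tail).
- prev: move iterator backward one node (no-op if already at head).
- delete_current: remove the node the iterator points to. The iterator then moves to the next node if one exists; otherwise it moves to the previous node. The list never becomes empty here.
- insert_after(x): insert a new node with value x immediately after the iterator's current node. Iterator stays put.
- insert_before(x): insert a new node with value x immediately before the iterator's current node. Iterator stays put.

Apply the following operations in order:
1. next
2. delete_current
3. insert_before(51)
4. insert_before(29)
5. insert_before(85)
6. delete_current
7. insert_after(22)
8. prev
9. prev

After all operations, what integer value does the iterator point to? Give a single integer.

Answer: 29

Derivation:
After 1 (next): list=[1, 9, 4, 6, 2, 5] cursor@9
After 2 (delete_current): list=[1, 4, 6, 2, 5] cursor@4
After 3 (insert_before(51)): list=[1, 51, 4, 6, 2, 5] cursor@4
After 4 (insert_before(29)): list=[1, 51, 29, 4, 6, 2, 5] cursor@4
After 5 (insert_before(85)): list=[1, 51, 29, 85, 4, 6, 2, 5] cursor@4
After 6 (delete_current): list=[1, 51, 29, 85, 6, 2, 5] cursor@6
After 7 (insert_after(22)): list=[1, 51, 29, 85, 6, 22, 2, 5] cursor@6
After 8 (prev): list=[1, 51, 29, 85, 6, 22, 2, 5] cursor@85
After 9 (prev): list=[1, 51, 29, 85, 6, 22, 2, 5] cursor@29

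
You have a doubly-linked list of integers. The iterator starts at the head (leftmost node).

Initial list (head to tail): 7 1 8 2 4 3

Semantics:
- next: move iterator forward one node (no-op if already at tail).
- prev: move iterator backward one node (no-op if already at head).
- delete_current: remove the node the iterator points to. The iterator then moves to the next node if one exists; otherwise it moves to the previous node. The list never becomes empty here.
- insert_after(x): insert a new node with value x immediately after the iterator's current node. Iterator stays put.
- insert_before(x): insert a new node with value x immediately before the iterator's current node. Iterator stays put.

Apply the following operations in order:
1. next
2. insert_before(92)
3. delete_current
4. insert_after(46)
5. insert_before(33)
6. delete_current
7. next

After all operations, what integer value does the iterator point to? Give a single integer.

Answer: 2

Derivation:
After 1 (next): list=[7, 1, 8, 2, 4, 3] cursor@1
After 2 (insert_before(92)): list=[7, 92, 1, 8, 2, 4, 3] cursor@1
After 3 (delete_current): list=[7, 92, 8, 2, 4, 3] cursor@8
After 4 (insert_after(46)): list=[7, 92, 8, 46, 2, 4, 3] cursor@8
After 5 (insert_before(33)): list=[7, 92, 33, 8, 46, 2, 4, 3] cursor@8
After 6 (delete_current): list=[7, 92, 33, 46, 2, 4, 3] cursor@46
After 7 (next): list=[7, 92, 33, 46, 2, 4, 3] cursor@2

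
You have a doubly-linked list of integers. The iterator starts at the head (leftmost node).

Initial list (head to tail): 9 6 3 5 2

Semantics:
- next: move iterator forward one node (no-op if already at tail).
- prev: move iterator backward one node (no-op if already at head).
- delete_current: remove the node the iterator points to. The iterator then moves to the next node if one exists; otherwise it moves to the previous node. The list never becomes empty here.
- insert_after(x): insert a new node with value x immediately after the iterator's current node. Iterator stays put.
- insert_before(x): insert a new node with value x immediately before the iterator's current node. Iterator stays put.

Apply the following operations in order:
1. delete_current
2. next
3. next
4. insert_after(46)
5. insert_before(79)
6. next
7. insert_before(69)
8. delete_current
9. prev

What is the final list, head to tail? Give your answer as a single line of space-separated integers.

Answer: 6 3 79 5 69 2

Derivation:
After 1 (delete_current): list=[6, 3, 5, 2] cursor@6
After 2 (next): list=[6, 3, 5, 2] cursor@3
After 3 (next): list=[6, 3, 5, 2] cursor@5
After 4 (insert_after(46)): list=[6, 3, 5, 46, 2] cursor@5
After 5 (insert_before(79)): list=[6, 3, 79, 5, 46, 2] cursor@5
After 6 (next): list=[6, 3, 79, 5, 46, 2] cursor@46
After 7 (insert_before(69)): list=[6, 3, 79, 5, 69, 46, 2] cursor@46
After 8 (delete_current): list=[6, 3, 79, 5, 69, 2] cursor@2
After 9 (prev): list=[6, 3, 79, 5, 69, 2] cursor@69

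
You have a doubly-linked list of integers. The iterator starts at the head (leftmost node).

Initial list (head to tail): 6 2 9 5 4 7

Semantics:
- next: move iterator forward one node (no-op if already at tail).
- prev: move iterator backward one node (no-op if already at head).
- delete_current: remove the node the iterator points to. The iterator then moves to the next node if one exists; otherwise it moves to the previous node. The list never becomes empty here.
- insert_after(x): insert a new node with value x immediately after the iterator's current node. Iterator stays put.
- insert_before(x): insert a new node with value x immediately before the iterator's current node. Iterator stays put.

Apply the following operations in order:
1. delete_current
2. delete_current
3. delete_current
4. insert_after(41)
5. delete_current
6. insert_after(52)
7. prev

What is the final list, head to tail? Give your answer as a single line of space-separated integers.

Answer: 41 52 4 7

Derivation:
After 1 (delete_current): list=[2, 9, 5, 4, 7] cursor@2
After 2 (delete_current): list=[9, 5, 4, 7] cursor@9
After 3 (delete_current): list=[5, 4, 7] cursor@5
After 4 (insert_after(41)): list=[5, 41, 4, 7] cursor@5
After 5 (delete_current): list=[41, 4, 7] cursor@41
After 6 (insert_after(52)): list=[41, 52, 4, 7] cursor@41
After 7 (prev): list=[41, 52, 4, 7] cursor@41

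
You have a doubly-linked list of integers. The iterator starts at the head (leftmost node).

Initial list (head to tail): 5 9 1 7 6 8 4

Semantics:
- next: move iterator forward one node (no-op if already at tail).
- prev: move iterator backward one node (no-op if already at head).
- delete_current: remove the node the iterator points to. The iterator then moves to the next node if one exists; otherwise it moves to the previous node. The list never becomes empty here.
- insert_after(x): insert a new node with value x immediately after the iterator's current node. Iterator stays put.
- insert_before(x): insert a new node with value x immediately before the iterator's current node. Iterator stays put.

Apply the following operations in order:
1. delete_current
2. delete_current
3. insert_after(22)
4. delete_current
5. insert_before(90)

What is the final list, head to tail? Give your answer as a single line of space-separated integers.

After 1 (delete_current): list=[9, 1, 7, 6, 8, 4] cursor@9
After 2 (delete_current): list=[1, 7, 6, 8, 4] cursor@1
After 3 (insert_after(22)): list=[1, 22, 7, 6, 8, 4] cursor@1
After 4 (delete_current): list=[22, 7, 6, 8, 4] cursor@22
After 5 (insert_before(90)): list=[90, 22, 7, 6, 8, 4] cursor@22

Answer: 90 22 7 6 8 4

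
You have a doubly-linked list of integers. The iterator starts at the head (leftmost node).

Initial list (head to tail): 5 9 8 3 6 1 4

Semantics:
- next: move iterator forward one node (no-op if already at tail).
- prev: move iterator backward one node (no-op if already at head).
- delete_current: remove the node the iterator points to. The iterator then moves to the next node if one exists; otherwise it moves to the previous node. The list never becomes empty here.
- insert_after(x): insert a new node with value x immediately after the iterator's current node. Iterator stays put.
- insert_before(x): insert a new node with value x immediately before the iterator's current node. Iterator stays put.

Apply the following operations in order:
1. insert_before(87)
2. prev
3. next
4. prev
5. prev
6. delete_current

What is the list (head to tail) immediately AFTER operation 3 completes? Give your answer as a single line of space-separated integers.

Answer: 87 5 9 8 3 6 1 4

Derivation:
After 1 (insert_before(87)): list=[87, 5, 9, 8, 3, 6, 1, 4] cursor@5
After 2 (prev): list=[87, 5, 9, 8, 3, 6, 1, 4] cursor@87
After 3 (next): list=[87, 5, 9, 8, 3, 6, 1, 4] cursor@5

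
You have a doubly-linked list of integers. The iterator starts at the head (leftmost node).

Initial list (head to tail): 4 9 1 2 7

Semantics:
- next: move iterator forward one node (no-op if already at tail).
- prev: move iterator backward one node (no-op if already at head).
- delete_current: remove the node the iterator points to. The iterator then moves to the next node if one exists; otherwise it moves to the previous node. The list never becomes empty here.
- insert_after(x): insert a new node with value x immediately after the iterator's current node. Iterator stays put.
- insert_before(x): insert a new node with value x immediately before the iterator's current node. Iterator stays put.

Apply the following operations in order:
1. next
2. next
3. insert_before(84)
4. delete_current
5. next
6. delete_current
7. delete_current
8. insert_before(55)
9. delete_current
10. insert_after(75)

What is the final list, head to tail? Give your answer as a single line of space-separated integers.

Answer: 4 9 55 75

Derivation:
After 1 (next): list=[4, 9, 1, 2, 7] cursor@9
After 2 (next): list=[4, 9, 1, 2, 7] cursor@1
After 3 (insert_before(84)): list=[4, 9, 84, 1, 2, 7] cursor@1
After 4 (delete_current): list=[4, 9, 84, 2, 7] cursor@2
After 5 (next): list=[4, 9, 84, 2, 7] cursor@7
After 6 (delete_current): list=[4, 9, 84, 2] cursor@2
After 7 (delete_current): list=[4, 9, 84] cursor@84
After 8 (insert_before(55)): list=[4, 9, 55, 84] cursor@84
After 9 (delete_current): list=[4, 9, 55] cursor@55
After 10 (insert_after(75)): list=[4, 9, 55, 75] cursor@55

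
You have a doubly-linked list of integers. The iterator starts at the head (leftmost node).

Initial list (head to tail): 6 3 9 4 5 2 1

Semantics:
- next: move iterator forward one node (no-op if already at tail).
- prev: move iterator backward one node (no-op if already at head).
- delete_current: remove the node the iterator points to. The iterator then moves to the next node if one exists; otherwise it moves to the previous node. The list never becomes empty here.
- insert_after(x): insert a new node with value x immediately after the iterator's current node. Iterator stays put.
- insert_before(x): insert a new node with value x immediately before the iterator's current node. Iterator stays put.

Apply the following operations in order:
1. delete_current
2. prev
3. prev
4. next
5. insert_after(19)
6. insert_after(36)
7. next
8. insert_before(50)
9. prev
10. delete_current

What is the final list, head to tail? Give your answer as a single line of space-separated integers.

After 1 (delete_current): list=[3, 9, 4, 5, 2, 1] cursor@3
After 2 (prev): list=[3, 9, 4, 5, 2, 1] cursor@3
After 3 (prev): list=[3, 9, 4, 5, 2, 1] cursor@3
After 4 (next): list=[3, 9, 4, 5, 2, 1] cursor@9
After 5 (insert_after(19)): list=[3, 9, 19, 4, 5, 2, 1] cursor@9
After 6 (insert_after(36)): list=[3, 9, 36, 19, 4, 5, 2, 1] cursor@9
After 7 (next): list=[3, 9, 36, 19, 4, 5, 2, 1] cursor@36
After 8 (insert_before(50)): list=[3, 9, 50, 36, 19, 4, 5, 2, 1] cursor@36
After 9 (prev): list=[3, 9, 50, 36, 19, 4, 5, 2, 1] cursor@50
After 10 (delete_current): list=[3, 9, 36, 19, 4, 5, 2, 1] cursor@36

Answer: 3 9 36 19 4 5 2 1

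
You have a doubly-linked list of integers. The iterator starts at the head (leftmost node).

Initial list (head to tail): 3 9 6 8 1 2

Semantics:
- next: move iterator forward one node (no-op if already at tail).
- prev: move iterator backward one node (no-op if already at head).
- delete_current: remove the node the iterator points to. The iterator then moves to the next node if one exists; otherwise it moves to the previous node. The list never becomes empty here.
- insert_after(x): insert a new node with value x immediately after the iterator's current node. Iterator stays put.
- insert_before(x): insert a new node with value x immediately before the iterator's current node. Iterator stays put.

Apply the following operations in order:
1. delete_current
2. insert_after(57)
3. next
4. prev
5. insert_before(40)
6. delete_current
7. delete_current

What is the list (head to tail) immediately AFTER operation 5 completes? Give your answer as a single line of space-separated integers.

Answer: 40 9 57 6 8 1 2

Derivation:
After 1 (delete_current): list=[9, 6, 8, 1, 2] cursor@9
After 2 (insert_after(57)): list=[9, 57, 6, 8, 1, 2] cursor@9
After 3 (next): list=[9, 57, 6, 8, 1, 2] cursor@57
After 4 (prev): list=[9, 57, 6, 8, 1, 2] cursor@9
After 5 (insert_before(40)): list=[40, 9, 57, 6, 8, 1, 2] cursor@9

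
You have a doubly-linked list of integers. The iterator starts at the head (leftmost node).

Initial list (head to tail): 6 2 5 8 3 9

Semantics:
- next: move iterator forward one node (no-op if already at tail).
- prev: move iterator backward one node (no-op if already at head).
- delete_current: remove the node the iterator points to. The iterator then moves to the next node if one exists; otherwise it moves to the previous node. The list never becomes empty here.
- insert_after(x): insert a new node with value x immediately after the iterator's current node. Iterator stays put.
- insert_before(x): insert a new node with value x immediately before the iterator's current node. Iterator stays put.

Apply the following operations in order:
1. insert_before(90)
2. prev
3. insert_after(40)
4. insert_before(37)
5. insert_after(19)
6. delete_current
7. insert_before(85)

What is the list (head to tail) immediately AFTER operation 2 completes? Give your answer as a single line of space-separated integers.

Answer: 90 6 2 5 8 3 9

Derivation:
After 1 (insert_before(90)): list=[90, 6, 2, 5, 8, 3, 9] cursor@6
After 2 (prev): list=[90, 6, 2, 5, 8, 3, 9] cursor@90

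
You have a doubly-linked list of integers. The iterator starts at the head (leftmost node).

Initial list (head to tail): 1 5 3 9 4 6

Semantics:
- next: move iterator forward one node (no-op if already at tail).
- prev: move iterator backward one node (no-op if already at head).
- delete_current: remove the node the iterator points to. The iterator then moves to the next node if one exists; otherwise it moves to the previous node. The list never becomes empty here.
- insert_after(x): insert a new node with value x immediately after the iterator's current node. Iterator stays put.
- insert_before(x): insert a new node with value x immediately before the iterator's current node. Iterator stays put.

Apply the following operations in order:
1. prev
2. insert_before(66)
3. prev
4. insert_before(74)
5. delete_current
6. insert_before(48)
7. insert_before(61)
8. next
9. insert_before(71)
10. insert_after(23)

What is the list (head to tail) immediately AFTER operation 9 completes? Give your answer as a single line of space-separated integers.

After 1 (prev): list=[1, 5, 3, 9, 4, 6] cursor@1
After 2 (insert_before(66)): list=[66, 1, 5, 3, 9, 4, 6] cursor@1
After 3 (prev): list=[66, 1, 5, 3, 9, 4, 6] cursor@66
After 4 (insert_before(74)): list=[74, 66, 1, 5, 3, 9, 4, 6] cursor@66
After 5 (delete_current): list=[74, 1, 5, 3, 9, 4, 6] cursor@1
After 6 (insert_before(48)): list=[74, 48, 1, 5, 3, 9, 4, 6] cursor@1
After 7 (insert_before(61)): list=[74, 48, 61, 1, 5, 3, 9, 4, 6] cursor@1
After 8 (next): list=[74, 48, 61, 1, 5, 3, 9, 4, 6] cursor@5
After 9 (insert_before(71)): list=[74, 48, 61, 1, 71, 5, 3, 9, 4, 6] cursor@5

Answer: 74 48 61 1 71 5 3 9 4 6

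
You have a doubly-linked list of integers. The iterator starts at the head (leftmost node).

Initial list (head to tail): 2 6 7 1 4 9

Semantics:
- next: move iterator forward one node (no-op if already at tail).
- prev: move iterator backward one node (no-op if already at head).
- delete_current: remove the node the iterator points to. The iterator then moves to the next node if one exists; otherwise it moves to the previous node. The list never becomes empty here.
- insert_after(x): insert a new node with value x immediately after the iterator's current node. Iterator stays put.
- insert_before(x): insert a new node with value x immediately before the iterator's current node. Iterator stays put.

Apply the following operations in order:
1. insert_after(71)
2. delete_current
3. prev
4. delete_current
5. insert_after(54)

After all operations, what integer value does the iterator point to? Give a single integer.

Answer: 6

Derivation:
After 1 (insert_after(71)): list=[2, 71, 6, 7, 1, 4, 9] cursor@2
After 2 (delete_current): list=[71, 6, 7, 1, 4, 9] cursor@71
After 3 (prev): list=[71, 6, 7, 1, 4, 9] cursor@71
After 4 (delete_current): list=[6, 7, 1, 4, 9] cursor@6
After 5 (insert_after(54)): list=[6, 54, 7, 1, 4, 9] cursor@6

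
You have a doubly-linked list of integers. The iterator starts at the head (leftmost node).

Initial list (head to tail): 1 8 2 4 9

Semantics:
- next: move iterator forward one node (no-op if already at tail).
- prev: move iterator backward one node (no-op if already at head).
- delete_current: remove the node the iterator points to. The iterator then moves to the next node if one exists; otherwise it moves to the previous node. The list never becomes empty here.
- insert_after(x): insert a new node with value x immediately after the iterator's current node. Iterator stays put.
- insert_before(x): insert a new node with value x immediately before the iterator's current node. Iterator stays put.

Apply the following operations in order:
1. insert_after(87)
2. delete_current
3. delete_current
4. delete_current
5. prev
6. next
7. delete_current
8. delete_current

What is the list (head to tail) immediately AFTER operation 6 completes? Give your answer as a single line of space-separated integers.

After 1 (insert_after(87)): list=[1, 87, 8, 2, 4, 9] cursor@1
After 2 (delete_current): list=[87, 8, 2, 4, 9] cursor@87
After 3 (delete_current): list=[8, 2, 4, 9] cursor@8
After 4 (delete_current): list=[2, 4, 9] cursor@2
After 5 (prev): list=[2, 4, 9] cursor@2
After 6 (next): list=[2, 4, 9] cursor@4

Answer: 2 4 9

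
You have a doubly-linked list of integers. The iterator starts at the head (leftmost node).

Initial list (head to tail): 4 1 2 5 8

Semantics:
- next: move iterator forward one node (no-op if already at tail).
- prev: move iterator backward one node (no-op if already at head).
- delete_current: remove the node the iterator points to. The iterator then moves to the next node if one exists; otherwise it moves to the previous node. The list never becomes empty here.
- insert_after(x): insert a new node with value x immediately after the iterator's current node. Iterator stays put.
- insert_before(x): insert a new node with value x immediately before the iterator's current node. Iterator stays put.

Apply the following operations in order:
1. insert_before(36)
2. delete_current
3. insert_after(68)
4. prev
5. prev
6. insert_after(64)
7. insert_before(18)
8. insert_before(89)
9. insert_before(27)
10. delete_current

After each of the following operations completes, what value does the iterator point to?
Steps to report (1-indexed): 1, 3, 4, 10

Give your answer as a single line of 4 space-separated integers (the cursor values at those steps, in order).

After 1 (insert_before(36)): list=[36, 4, 1, 2, 5, 8] cursor@4
After 2 (delete_current): list=[36, 1, 2, 5, 8] cursor@1
After 3 (insert_after(68)): list=[36, 1, 68, 2, 5, 8] cursor@1
After 4 (prev): list=[36, 1, 68, 2, 5, 8] cursor@36
After 5 (prev): list=[36, 1, 68, 2, 5, 8] cursor@36
After 6 (insert_after(64)): list=[36, 64, 1, 68, 2, 5, 8] cursor@36
After 7 (insert_before(18)): list=[18, 36, 64, 1, 68, 2, 5, 8] cursor@36
After 8 (insert_before(89)): list=[18, 89, 36, 64, 1, 68, 2, 5, 8] cursor@36
After 9 (insert_before(27)): list=[18, 89, 27, 36, 64, 1, 68, 2, 5, 8] cursor@36
After 10 (delete_current): list=[18, 89, 27, 64, 1, 68, 2, 5, 8] cursor@64

Answer: 4 1 36 64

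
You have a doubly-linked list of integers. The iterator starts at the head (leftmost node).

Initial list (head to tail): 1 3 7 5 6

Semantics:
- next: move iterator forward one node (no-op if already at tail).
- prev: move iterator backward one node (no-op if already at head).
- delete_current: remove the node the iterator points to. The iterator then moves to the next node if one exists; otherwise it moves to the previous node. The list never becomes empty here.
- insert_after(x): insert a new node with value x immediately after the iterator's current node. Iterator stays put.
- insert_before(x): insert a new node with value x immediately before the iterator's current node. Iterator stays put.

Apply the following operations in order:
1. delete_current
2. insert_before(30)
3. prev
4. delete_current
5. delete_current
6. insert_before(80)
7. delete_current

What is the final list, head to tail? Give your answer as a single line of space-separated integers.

After 1 (delete_current): list=[3, 7, 5, 6] cursor@3
After 2 (insert_before(30)): list=[30, 3, 7, 5, 6] cursor@3
After 3 (prev): list=[30, 3, 7, 5, 6] cursor@30
After 4 (delete_current): list=[3, 7, 5, 6] cursor@3
After 5 (delete_current): list=[7, 5, 6] cursor@7
After 6 (insert_before(80)): list=[80, 7, 5, 6] cursor@7
After 7 (delete_current): list=[80, 5, 6] cursor@5

Answer: 80 5 6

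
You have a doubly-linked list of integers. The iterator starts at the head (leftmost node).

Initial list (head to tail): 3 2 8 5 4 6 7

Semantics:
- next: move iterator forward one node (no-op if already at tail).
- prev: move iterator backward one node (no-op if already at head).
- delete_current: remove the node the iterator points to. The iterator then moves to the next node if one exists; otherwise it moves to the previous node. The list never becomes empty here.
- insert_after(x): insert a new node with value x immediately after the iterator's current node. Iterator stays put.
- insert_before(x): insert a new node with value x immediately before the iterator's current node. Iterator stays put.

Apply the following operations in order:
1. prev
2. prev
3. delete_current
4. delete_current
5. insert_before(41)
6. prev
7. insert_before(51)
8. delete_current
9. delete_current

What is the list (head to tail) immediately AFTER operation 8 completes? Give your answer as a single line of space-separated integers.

After 1 (prev): list=[3, 2, 8, 5, 4, 6, 7] cursor@3
After 2 (prev): list=[3, 2, 8, 5, 4, 6, 7] cursor@3
After 3 (delete_current): list=[2, 8, 5, 4, 6, 7] cursor@2
After 4 (delete_current): list=[8, 5, 4, 6, 7] cursor@8
After 5 (insert_before(41)): list=[41, 8, 5, 4, 6, 7] cursor@8
After 6 (prev): list=[41, 8, 5, 4, 6, 7] cursor@41
After 7 (insert_before(51)): list=[51, 41, 8, 5, 4, 6, 7] cursor@41
After 8 (delete_current): list=[51, 8, 5, 4, 6, 7] cursor@8

Answer: 51 8 5 4 6 7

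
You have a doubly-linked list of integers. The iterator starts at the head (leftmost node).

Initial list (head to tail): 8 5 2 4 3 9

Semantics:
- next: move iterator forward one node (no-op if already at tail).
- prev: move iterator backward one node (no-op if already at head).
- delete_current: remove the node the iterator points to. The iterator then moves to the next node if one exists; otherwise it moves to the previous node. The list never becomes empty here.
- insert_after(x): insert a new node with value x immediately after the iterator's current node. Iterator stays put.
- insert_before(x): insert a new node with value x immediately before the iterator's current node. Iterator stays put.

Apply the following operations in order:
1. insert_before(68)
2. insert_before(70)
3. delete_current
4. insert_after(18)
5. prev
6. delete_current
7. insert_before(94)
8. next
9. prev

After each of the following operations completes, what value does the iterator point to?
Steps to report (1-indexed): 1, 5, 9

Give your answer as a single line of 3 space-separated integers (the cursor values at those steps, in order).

Answer: 8 70 5

Derivation:
After 1 (insert_before(68)): list=[68, 8, 5, 2, 4, 3, 9] cursor@8
After 2 (insert_before(70)): list=[68, 70, 8, 5, 2, 4, 3, 9] cursor@8
After 3 (delete_current): list=[68, 70, 5, 2, 4, 3, 9] cursor@5
After 4 (insert_after(18)): list=[68, 70, 5, 18, 2, 4, 3, 9] cursor@5
After 5 (prev): list=[68, 70, 5, 18, 2, 4, 3, 9] cursor@70
After 6 (delete_current): list=[68, 5, 18, 2, 4, 3, 9] cursor@5
After 7 (insert_before(94)): list=[68, 94, 5, 18, 2, 4, 3, 9] cursor@5
After 8 (next): list=[68, 94, 5, 18, 2, 4, 3, 9] cursor@18
After 9 (prev): list=[68, 94, 5, 18, 2, 4, 3, 9] cursor@5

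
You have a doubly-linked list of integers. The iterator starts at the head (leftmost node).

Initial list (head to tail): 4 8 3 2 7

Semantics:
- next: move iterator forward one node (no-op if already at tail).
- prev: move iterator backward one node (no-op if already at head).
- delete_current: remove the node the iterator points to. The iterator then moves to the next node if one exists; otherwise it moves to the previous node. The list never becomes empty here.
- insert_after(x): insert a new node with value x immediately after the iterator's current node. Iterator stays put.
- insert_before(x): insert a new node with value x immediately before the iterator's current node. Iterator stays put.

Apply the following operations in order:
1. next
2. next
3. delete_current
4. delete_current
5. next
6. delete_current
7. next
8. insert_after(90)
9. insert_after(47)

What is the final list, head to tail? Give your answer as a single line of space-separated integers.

After 1 (next): list=[4, 8, 3, 2, 7] cursor@8
After 2 (next): list=[4, 8, 3, 2, 7] cursor@3
After 3 (delete_current): list=[4, 8, 2, 7] cursor@2
After 4 (delete_current): list=[4, 8, 7] cursor@7
After 5 (next): list=[4, 8, 7] cursor@7
After 6 (delete_current): list=[4, 8] cursor@8
After 7 (next): list=[4, 8] cursor@8
After 8 (insert_after(90)): list=[4, 8, 90] cursor@8
After 9 (insert_after(47)): list=[4, 8, 47, 90] cursor@8

Answer: 4 8 47 90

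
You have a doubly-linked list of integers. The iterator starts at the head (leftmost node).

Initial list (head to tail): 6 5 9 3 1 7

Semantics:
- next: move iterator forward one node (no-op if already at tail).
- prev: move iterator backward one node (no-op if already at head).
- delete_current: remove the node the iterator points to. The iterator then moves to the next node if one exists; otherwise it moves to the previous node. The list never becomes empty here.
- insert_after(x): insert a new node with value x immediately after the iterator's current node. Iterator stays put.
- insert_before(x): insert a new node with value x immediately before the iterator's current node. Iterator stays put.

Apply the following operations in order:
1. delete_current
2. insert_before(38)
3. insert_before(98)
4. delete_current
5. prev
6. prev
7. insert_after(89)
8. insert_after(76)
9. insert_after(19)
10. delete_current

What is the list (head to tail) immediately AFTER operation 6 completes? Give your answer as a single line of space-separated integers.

Answer: 38 98 9 3 1 7

Derivation:
After 1 (delete_current): list=[5, 9, 3, 1, 7] cursor@5
After 2 (insert_before(38)): list=[38, 5, 9, 3, 1, 7] cursor@5
After 3 (insert_before(98)): list=[38, 98, 5, 9, 3, 1, 7] cursor@5
After 4 (delete_current): list=[38, 98, 9, 3, 1, 7] cursor@9
After 5 (prev): list=[38, 98, 9, 3, 1, 7] cursor@98
After 6 (prev): list=[38, 98, 9, 3, 1, 7] cursor@38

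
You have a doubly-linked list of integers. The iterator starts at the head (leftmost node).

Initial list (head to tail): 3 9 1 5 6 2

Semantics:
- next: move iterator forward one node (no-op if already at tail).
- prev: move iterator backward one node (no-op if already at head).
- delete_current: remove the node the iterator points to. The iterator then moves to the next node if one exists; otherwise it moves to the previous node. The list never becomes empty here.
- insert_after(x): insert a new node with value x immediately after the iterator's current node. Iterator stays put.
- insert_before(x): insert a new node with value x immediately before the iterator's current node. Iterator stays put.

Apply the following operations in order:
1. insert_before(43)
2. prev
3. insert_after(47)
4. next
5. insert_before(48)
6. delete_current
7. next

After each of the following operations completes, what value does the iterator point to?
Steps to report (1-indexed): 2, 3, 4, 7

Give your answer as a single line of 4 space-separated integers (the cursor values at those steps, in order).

After 1 (insert_before(43)): list=[43, 3, 9, 1, 5, 6, 2] cursor@3
After 2 (prev): list=[43, 3, 9, 1, 5, 6, 2] cursor@43
After 3 (insert_after(47)): list=[43, 47, 3, 9, 1, 5, 6, 2] cursor@43
After 4 (next): list=[43, 47, 3, 9, 1, 5, 6, 2] cursor@47
After 5 (insert_before(48)): list=[43, 48, 47, 3, 9, 1, 5, 6, 2] cursor@47
After 6 (delete_current): list=[43, 48, 3, 9, 1, 5, 6, 2] cursor@3
After 7 (next): list=[43, 48, 3, 9, 1, 5, 6, 2] cursor@9

Answer: 43 43 47 9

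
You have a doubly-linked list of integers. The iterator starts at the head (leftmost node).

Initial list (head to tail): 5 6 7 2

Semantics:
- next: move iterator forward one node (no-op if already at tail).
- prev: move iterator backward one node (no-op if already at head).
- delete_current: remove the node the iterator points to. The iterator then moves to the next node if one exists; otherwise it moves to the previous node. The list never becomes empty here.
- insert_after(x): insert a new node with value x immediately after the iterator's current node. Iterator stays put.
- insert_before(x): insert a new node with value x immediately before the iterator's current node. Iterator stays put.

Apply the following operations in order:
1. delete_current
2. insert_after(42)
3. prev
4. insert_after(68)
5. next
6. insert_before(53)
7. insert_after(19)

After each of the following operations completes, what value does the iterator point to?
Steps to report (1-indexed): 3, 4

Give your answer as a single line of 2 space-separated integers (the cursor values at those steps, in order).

After 1 (delete_current): list=[6, 7, 2] cursor@6
After 2 (insert_after(42)): list=[6, 42, 7, 2] cursor@6
After 3 (prev): list=[6, 42, 7, 2] cursor@6
After 4 (insert_after(68)): list=[6, 68, 42, 7, 2] cursor@6
After 5 (next): list=[6, 68, 42, 7, 2] cursor@68
After 6 (insert_before(53)): list=[6, 53, 68, 42, 7, 2] cursor@68
After 7 (insert_after(19)): list=[6, 53, 68, 19, 42, 7, 2] cursor@68

Answer: 6 6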